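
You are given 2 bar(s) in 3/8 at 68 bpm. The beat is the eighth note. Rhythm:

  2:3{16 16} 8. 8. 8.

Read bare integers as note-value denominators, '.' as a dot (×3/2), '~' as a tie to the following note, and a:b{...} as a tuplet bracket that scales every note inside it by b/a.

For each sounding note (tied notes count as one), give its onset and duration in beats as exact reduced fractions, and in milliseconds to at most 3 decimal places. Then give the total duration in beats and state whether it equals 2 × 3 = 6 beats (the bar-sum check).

1) 0.0ms=0b +661.765ms=3/4b
2) 661.765ms=3/4b +661.765ms=3/4b
3) 1323.529ms=3/2b +1323.529ms=3/2b
4) 2647.059ms=3b +1323.529ms=3/2b
5) 3970.588ms=9/2b +1323.529ms=3/2b
Σ=6b of 6 (68bpm 3/8) — PASS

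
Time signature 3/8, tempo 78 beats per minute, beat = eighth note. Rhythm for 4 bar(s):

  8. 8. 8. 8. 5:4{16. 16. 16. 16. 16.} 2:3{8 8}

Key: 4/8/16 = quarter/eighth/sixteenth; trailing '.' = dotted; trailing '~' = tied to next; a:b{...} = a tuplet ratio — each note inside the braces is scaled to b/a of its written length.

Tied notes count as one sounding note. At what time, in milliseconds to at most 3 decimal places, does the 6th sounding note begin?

note 6 onset = 33/5b = 5076.923ms

1. 0.0ms @ 0 + 1153.846ms (3/2)
2. 1153.846ms @ 3/2 + 1153.846ms (3/2)
3. 2307.692ms @ 3 + 1153.846ms (3/2)
4. 3461.538ms @ 9/2 + 1153.846ms (3/2)
5. 4615.385ms @ 6 + 461.538ms (3/5)
6. 5076.923ms @ 33/5 + 461.538ms (3/5)
7. 5538.462ms @ 36/5 + 461.538ms (3/5)
8. 6000.0ms @ 39/5 + 461.538ms (3/5)
9. 6461.538ms @ 42/5 + 461.538ms (3/5)
10. 6923.077ms @ 9 + 1153.846ms (3/2)
11. 8076.923ms @ 21/2 + 1153.846ms (3/2)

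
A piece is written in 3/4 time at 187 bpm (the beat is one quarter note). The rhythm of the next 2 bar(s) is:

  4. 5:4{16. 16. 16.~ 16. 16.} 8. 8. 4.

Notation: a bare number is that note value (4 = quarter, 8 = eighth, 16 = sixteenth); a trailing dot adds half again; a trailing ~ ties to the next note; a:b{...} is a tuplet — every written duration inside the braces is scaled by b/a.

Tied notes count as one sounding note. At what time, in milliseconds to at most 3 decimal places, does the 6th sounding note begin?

note 6 onset = 3b = 962.567ms

1. 0.0ms @ 0 + 481.283ms (3/2)
2. 481.283ms @ 3/2 + 96.257ms (3/10)
3. 577.54ms @ 9/5 + 96.257ms (3/10)
4. 673.797ms @ 21/10 + 192.513ms (3/5)
5. 866.31ms @ 27/10 + 96.257ms (3/10)
6. 962.567ms @ 3 + 240.642ms (3/4)
7. 1203.209ms @ 15/4 + 240.642ms (3/4)
8. 1443.85ms @ 9/2 + 481.283ms (3/2)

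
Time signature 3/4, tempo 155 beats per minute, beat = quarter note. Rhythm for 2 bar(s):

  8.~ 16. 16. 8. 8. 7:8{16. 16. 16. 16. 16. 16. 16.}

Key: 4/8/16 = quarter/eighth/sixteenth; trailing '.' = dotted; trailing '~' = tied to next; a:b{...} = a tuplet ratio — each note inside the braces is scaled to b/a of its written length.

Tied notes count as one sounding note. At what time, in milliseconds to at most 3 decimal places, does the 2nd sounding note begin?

1. 0.0ms @ 0 + 435.484ms (9/8)
2. 435.484ms @ 9/8 + 145.161ms (3/8)
3. 580.645ms @ 3/2 + 290.323ms (3/4)
4. 870.968ms @ 9/4 + 290.323ms (3/4)
5. 1161.29ms @ 3 + 165.899ms (3/7)
6. 1327.189ms @ 24/7 + 165.899ms (3/7)
7. 1493.088ms @ 27/7 + 165.899ms (3/7)
8. 1658.986ms @ 30/7 + 165.899ms (3/7)
9. 1824.885ms @ 33/7 + 165.899ms (3/7)
10. 1990.783ms @ 36/7 + 165.899ms (3/7)
11. 2156.682ms @ 39/7 + 165.899ms (3/7)

note 2 onset = 9/8b = 435.484ms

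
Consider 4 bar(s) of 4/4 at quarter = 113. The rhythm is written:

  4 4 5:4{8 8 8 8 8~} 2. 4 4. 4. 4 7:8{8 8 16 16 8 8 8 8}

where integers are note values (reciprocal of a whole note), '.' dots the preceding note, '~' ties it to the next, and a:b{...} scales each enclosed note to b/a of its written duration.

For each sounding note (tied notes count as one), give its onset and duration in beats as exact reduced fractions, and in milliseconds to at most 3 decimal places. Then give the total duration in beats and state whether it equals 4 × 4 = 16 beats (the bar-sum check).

1) 0.0ms=0b +530.973ms=1b
2) 530.973ms=1b +530.973ms=1b
3) 1061.947ms=2b +212.389ms=2/5b
4) 1274.336ms=12/5b +212.389ms=2/5b
5) 1486.726ms=14/5b +212.389ms=2/5b
6) 1699.115ms=16/5b +212.389ms=2/5b
7) 1911.504ms=18/5b +1805.31ms=17/5b
8) 3716.814ms=7b +530.973ms=1b
9) 4247.788ms=8b +796.46ms=3/2b
10) 5044.248ms=19/2b +796.46ms=3/2b
11) 5840.708ms=11b +530.973ms=1b
12) 6371.681ms=12b +303.413ms=4/7b
13) 6675.095ms=88/7b +303.413ms=4/7b
14) 6978.508ms=92/7b +151.707ms=2/7b
15) 7130.215ms=94/7b +151.707ms=2/7b
16) 7281.922ms=96/7b +303.413ms=4/7b
17) 7585.335ms=100/7b +303.413ms=4/7b
18) 7888.748ms=104/7b +303.413ms=4/7b
19) 8192.162ms=108/7b +303.413ms=4/7b
Σ=16b of 16 (113bpm 4/4) — PASS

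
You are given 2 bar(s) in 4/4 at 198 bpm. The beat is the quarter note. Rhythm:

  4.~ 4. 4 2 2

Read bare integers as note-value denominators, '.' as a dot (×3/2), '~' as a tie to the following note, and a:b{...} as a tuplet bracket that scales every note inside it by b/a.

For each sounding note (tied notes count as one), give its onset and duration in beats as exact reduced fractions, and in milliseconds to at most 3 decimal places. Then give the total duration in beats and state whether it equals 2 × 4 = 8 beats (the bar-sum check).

1) 0.0ms=0b +909.091ms=3b
2) 909.091ms=3b +303.03ms=1b
3) 1212.121ms=4b +606.061ms=2b
4) 1818.182ms=6b +606.061ms=2b
Σ=8b of 8 (198bpm 4/4) — PASS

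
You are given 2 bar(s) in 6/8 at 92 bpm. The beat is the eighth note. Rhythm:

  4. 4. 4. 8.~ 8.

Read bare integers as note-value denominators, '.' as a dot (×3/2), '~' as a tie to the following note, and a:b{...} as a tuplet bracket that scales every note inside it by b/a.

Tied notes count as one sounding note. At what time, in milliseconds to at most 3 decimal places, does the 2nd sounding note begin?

1. 0.0ms @ 0 + 1956.522ms (3)
2. 1956.522ms @ 3 + 1956.522ms (3)
3. 3913.043ms @ 6 + 1956.522ms (3)
4. 5869.565ms @ 9 + 1956.522ms (3)

note 2 onset = 3b = 1956.522ms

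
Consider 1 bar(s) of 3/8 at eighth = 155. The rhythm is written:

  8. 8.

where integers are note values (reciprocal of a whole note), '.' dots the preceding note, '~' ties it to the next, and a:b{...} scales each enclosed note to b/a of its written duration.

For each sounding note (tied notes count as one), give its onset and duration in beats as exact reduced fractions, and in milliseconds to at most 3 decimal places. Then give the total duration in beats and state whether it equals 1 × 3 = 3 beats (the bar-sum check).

1) 0.0ms=0b +580.645ms=3/2b
2) 580.645ms=3/2b +580.645ms=3/2b
Σ=3b of 3 (155bpm 3/8) — PASS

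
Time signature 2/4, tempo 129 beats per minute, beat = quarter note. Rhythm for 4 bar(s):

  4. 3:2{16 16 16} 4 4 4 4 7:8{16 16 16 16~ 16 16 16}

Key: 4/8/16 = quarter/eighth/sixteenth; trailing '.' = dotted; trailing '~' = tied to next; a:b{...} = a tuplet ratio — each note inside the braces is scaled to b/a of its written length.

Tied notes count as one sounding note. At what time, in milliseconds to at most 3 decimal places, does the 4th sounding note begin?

note 4 onset = 11/6b = 852.713ms

1. 0.0ms @ 0 + 697.674ms (3/2)
2. 697.674ms @ 3/2 + 77.519ms (1/6)
3. 775.194ms @ 5/3 + 77.519ms (1/6)
4. 852.713ms @ 11/6 + 77.519ms (1/6)
5. 930.233ms @ 2 + 465.116ms (1)
6. 1395.349ms @ 3 + 465.116ms (1)
7. 1860.465ms @ 4 + 465.116ms (1)
8. 2325.581ms @ 5 + 465.116ms (1)
9. 2790.698ms @ 6 + 132.89ms (2/7)
10. 2923.588ms @ 44/7 + 132.89ms (2/7)
11. 3056.478ms @ 46/7 + 132.89ms (2/7)
12. 3189.369ms @ 48/7 + 265.781ms (4/7)
13. 3455.15ms @ 52/7 + 132.89ms (2/7)
14. 3588.04ms @ 54/7 + 132.89ms (2/7)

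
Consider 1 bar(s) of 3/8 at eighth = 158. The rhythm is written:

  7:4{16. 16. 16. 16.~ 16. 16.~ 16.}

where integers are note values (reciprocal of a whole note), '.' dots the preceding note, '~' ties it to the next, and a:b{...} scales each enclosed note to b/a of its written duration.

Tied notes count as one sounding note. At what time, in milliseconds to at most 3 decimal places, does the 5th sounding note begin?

note 5 onset = 15/7b = 813.743ms

1. 0.0ms @ 0 + 162.749ms (3/7)
2. 162.749ms @ 3/7 + 162.749ms (3/7)
3. 325.497ms @ 6/7 + 162.749ms (3/7)
4. 488.246ms @ 9/7 + 325.497ms (6/7)
5. 813.743ms @ 15/7 + 325.497ms (6/7)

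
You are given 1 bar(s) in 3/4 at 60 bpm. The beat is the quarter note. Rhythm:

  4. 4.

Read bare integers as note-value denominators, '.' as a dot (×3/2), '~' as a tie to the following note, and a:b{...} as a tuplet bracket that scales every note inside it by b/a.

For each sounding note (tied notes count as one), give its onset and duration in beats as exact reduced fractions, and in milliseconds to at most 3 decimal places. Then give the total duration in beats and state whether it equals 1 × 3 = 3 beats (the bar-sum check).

1) 0.0ms=0b +1500.0ms=3/2b
2) 1500.0ms=3/2b +1500.0ms=3/2b
Σ=3b of 3 (60bpm 3/4) — PASS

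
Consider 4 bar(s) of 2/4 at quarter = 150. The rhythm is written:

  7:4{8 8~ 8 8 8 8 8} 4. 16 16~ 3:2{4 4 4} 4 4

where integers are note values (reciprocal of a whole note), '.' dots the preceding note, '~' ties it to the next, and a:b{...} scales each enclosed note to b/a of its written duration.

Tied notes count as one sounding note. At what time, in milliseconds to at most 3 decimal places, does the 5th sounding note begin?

1. 0.0ms @ 0 + 114.286ms (2/7)
2. 114.286ms @ 2/7 + 228.571ms (4/7)
3. 342.857ms @ 6/7 + 114.286ms (2/7)
4. 457.143ms @ 8/7 + 114.286ms (2/7)
5. 571.429ms @ 10/7 + 114.286ms (2/7)
6. 685.714ms @ 12/7 + 114.286ms (2/7)
7. 800.0ms @ 2 + 600.0ms (3/2)
8. 1400.0ms @ 7/2 + 100.0ms (1/4)
9. 1500.0ms @ 15/4 + 366.667ms (11/12)
10. 1866.667ms @ 14/3 + 266.667ms (2/3)
11. 2133.333ms @ 16/3 + 266.667ms (2/3)
12. 2400.0ms @ 6 + 400.0ms (1)
13. 2800.0ms @ 7 + 400.0ms (1)

note 5 onset = 10/7b = 571.429ms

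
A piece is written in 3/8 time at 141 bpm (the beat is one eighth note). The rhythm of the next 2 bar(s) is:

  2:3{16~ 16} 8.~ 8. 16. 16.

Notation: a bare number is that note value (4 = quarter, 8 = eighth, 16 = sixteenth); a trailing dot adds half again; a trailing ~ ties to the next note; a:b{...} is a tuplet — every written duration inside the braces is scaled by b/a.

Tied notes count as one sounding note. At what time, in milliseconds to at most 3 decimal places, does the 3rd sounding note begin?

note 3 onset = 9/2b = 1914.894ms

1. 0.0ms @ 0 + 638.298ms (3/2)
2. 638.298ms @ 3/2 + 1276.596ms (3)
3. 1914.894ms @ 9/2 + 319.149ms (3/4)
4. 2234.043ms @ 21/4 + 319.149ms (3/4)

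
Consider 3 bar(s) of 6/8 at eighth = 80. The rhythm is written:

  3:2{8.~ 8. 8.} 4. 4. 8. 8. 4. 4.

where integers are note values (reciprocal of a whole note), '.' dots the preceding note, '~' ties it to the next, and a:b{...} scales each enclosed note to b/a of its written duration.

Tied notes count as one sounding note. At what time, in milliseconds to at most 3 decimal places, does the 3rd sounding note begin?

1. 0.0ms @ 0 + 1500.0ms (2)
2. 1500.0ms @ 2 + 750.0ms (1)
3. 2250.0ms @ 3 + 2250.0ms (3)
4. 4500.0ms @ 6 + 2250.0ms (3)
5. 6750.0ms @ 9 + 1125.0ms (3/2)
6. 7875.0ms @ 21/2 + 1125.0ms (3/2)
7. 9000.0ms @ 12 + 2250.0ms (3)
8. 11250.0ms @ 15 + 2250.0ms (3)

note 3 onset = 3b = 2250.0ms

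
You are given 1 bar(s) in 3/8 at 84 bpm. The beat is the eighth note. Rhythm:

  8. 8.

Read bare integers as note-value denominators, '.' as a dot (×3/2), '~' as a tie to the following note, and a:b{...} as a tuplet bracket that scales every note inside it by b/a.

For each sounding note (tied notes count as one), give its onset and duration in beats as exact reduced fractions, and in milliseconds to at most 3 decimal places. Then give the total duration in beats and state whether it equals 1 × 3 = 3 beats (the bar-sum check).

1) 0.0ms=0b +1071.429ms=3/2b
2) 1071.429ms=3/2b +1071.429ms=3/2b
Σ=3b of 3 (84bpm 3/8) — PASS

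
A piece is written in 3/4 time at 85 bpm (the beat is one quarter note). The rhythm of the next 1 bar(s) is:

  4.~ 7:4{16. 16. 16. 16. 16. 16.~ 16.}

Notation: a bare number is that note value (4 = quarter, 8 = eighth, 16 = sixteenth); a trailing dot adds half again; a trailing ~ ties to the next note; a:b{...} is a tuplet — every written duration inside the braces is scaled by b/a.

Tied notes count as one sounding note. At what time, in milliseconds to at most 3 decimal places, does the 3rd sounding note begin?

note 3 onset = 27/14b = 1361.345ms

1. 0.0ms @ 0 + 1210.084ms (12/7)
2. 1210.084ms @ 12/7 + 151.261ms (3/14)
3. 1361.345ms @ 27/14 + 151.261ms (3/14)
4. 1512.605ms @ 15/7 + 151.261ms (3/14)
5. 1663.866ms @ 33/14 + 151.261ms (3/14)
6. 1815.126ms @ 18/7 + 302.521ms (3/7)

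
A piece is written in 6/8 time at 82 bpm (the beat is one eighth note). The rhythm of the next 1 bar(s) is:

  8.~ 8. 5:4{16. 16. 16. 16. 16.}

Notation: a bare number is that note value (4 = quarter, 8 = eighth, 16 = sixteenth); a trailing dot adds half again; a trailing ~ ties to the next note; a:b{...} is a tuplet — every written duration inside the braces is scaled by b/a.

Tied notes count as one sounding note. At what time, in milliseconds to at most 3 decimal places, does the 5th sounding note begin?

1. 0.0ms @ 0 + 2195.122ms (3)
2. 2195.122ms @ 3 + 439.024ms (3/5)
3. 2634.146ms @ 18/5 + 439.024ms (3/5)
4. 3073.171ms @ 21/5 + 439.024ms (3/5)
5. 3512.195ms @ 24/5 + 439.024ms (3/5)
6. 3951.22ms @ 27/5 + 439.024ms (3/5)

note 5 onset = 24/5b = 3512.195ms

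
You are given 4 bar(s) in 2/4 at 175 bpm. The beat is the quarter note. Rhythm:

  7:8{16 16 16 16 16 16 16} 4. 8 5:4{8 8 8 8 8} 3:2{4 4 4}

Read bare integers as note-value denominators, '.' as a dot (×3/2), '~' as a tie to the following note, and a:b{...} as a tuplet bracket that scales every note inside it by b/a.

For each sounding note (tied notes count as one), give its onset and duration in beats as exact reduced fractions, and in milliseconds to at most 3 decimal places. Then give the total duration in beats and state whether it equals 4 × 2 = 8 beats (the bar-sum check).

1) 0.0ms=0b +97.959ms=2/7b
2) 97.959ms=2/7b +97.959ms=2/7b
3) 195.918ms=4/7b +97.959ms=2/7b
4) 293.878ms=6/7b +97.959ms=2/7b
5) 391.837ms=8/7b +97.959ms=2/7b
6) 489.796ms=10/7b +97.959ms=2/7b
7) 587.755ms=12/7b +97.959ms=2/7b
8) 685.714ms=2b +514.286ms=3/2b
9) 1200.0ms=7/2b +171.429ms=1/2b
10) 1371.429ms=4b +137.143ms=2/5b
11) 1508.571ms=22/5b +137.143ms=2/5b
12) 1645.714ms=24/5b +137.143ms=2/5b
13) 1782.857ms=26/5b +137.143ms=2/5b
14) 1920.0ms=28/5b +137.143ms=2/5b
15) 2057.143ms=6b +228.571ms=2/3b
16) 2285.714ms=20/3b +228.571ms=2/3b
17) 2514.286ms=22/3b +228.571ms=2/3b
Σ=8b of 8 (175bpm 2/4) — PASS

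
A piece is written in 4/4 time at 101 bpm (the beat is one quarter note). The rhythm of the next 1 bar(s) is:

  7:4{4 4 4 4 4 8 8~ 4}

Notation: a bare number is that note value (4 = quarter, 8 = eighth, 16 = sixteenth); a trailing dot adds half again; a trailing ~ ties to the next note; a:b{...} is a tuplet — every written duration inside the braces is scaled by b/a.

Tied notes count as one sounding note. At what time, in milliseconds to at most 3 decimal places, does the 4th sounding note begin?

note 4 onset = 12/7b = 1018.388ms

1. 0.0ms @ 0 + 339.463ms (4/7)
2. 339.463ms @ 4/7 + 339.463ms (4/7)
3. 678.925ms @ 8/7 + 339.463ms (4/7)
4. 1018.388ms @ 12/7 + 339.463ms (4/7)
5. 1357.85ms @ 16/7 + 339.463ms (4/7)
6. 1697.313ms @ 20/7 + 169.731ms (2/7)
7. 1867.044ms @ 22/7 + 509.194ms (6/7)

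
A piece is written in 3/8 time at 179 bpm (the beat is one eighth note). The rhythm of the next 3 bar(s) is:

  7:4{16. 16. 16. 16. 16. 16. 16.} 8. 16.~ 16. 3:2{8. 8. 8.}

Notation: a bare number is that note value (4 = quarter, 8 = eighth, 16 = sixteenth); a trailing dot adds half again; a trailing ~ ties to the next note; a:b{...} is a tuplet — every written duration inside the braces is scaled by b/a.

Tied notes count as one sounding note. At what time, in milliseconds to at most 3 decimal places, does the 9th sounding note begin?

1. 0.0ms @ 0 + 143.655ms (3/7)
2. 143.655ms @ 3/7 + 143.655ms (3/7)
3. 287.31ms @ 6/7 + 143.655ms (3/7)
4. 430.966ms @ 9/7 + 143.655ms (3/7)
5. 574.621ms @ 12/7 + 143.655ms (3/7)
6. 718.276ms @ 15/7 + 143.655ms (3/7)
7. 861.931ms @ 18/7 + 143.655ms (3/7)
8. 1005.587ms @ 3 + 502.793ms (3/2)
9. 1508.38ms @ 9/2 + 502.793ms (3/2)
10. 2011.173ms @ 6 + 335.196ms (1)
11. 2346.369ms @ 7 + 335.196ms (1)
12. 2681.564ms @ 8 + 335.196ms (1)

note 9 onset = 9/2b = 1508.38ms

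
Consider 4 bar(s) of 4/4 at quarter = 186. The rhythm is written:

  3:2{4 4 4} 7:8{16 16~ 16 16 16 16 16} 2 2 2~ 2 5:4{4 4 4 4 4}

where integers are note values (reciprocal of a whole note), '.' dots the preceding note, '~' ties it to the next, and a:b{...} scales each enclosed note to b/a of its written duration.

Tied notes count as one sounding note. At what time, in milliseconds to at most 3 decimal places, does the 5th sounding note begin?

note 5 onset = 16/7b = 737.327ms

1. 0.0ms @ 0 + 215.054ms (2/3)
2. 215.054ms @ 2/3 + 215.054ms (2/3)
3. 430.108ms @ 4/3 + 215.054ms (2/3)
4. 645.161ms @ 2 + 92.166ms (2/7)
5. 737.327ms @ 16/7 + 184.332ms (4/7)
6. 921.659ms @ 20/7 + 92.166ms (2/7)
7. 1013.825ms @ 22/7 + 92.166ms (2/7)
8. 1105.991ms @ 24/7 + 92.166ms (2/7)
9. 1198.157ms @ 26/7 + 92.166ms (2/7)
10. 1290.323ms @ 4 + 645.161ms (2)
11. 1935.484ms @ 6 + 645.161ms (2)
12. 2580.645ms @ 8 + 1290.323ms (4)
13. 3870.968ms @ 12 + 258.065ms (4/5)
14. 4129.032ms @ 64/5 + 258.065ms (4/5)
15. 4387.097ms @ 68/5 + 258.065ms (4/5)
16. 4645.161ms @ 72/5 + 258.065ms (4/5)
17. 4903.226ms @ 76/5 + 258.065ms (4/5)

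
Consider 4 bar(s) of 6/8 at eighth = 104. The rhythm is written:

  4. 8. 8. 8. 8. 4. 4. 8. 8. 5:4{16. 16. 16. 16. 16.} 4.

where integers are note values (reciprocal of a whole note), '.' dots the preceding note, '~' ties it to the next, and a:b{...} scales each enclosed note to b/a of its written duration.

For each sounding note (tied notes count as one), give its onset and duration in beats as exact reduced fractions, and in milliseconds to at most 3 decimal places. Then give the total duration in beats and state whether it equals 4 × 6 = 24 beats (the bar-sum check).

1) 0.0ms=0b +1730.769ms=3b
2) 1730.769ms=3b +865.385ms=3/2b
3) 2596.154ms=9/2b +865.385ms=3/2b
4) 3461.538ms=6b +865.385ms=3/2b
5) 4326.923ms=15/2b +865.385ms=3/2b
6) 5192.308ms=9b +1730.769ms=3b
7) 6923.077ms=12b +1730.769ms=3b
8) 8653.846ms=15b +865.385ms=3/2b
9) 9519.231ms=33/2b +865.385ms=3/2b
10) 10384.615ms=18b +346.154ms=3/5b
11) 10730.769ms=93/5b +346.154ms=3/5b
12) 11076.923ms=96/5b +346.154ms=3/5b
13) 11423.077ms=99/5b +346.154ms=3/5b
14) 11769.231ms=102/5b +346.154ms=3/5b
15) 12115.385ms=21b +1730.769ms=3b
Σ=24b of 24 (104bpm 6/8) — PASS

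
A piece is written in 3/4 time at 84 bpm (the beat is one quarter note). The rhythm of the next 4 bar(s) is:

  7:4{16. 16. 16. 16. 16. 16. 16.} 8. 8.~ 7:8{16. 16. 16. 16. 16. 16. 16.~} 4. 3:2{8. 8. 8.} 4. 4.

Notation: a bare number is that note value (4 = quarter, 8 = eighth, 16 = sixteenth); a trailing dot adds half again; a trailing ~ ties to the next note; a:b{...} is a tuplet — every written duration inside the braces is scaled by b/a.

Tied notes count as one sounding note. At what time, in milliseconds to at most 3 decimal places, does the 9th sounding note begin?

note 9 onset = 9/4b = 1607.143ms

1. 0.0ms @ 0 + 153.061ms (3/14)
2. 153.061ms @ 3/14 + 153.061ms (3/14)
3. 306.122ms @ 3/7 + 153.061ms (3/14)
4. 459.184ms @ 9/14 + 153.061ms (3/14)
5. 612.245ms @ 6/7 + 153.061ms (3/14)
6. 765.306ms @ 15/14 + 153.061ms (3/14)
7. 918.367ms @ 9/7 + 153.061ms (3/14)
8. 1071.429ms @ 3/2 + 535.714ms (3/4)
9. 1607.143ms @ 9/4 + 841.837ms (33/28)
10. 2448.98ms @ 24/7 + 306.122ms (3/7)
11. 2755.102ms @ 27/7 + 306.122ms (3/7)
12. 3061.224ms @ 30/7 + 306.122ms (3/7)
13. 3367.347ms @ 33/7 + 306.122ms (3/7)
14. 3673.469ms @ 36/7 + 306.122ms (3/7)
15. 3979.592ms @ 39/7 + 1377.551ms (27/14)
16. 5357.143ms @ 15/2 + 357.143ms (1/2)
17. 5714.286ms @ 8 + 357.143ms (1/2)
18. 6071.429ms @ 17/2 + 357.143ms (1/2)
19. 6428.571ms @ 9 + 1071.429ms (3/2)
20. 7500.0ms @ 21/2 + 1071.429ms (3/2)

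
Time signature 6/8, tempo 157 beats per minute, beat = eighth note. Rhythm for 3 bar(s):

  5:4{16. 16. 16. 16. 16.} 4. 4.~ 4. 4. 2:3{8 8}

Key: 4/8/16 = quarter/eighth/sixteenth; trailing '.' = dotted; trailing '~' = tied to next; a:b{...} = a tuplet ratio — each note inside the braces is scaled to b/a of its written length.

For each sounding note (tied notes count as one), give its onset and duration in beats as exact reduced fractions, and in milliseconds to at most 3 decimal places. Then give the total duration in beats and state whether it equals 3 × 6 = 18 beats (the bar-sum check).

1) 0.0ms=0b +229.299ms=3/5b
2) 229.299ms=3/5b +229.299ms=3/5b
3) 458.599ms=6/5b +229.299ms=3/5b
4) 687.898ms=9/5b +229.299ms=3/5b
5) 917.197ms=12/5b +229.299ms=3/5b
6) 1146.497ms=3b +1146.497ms=3b
7) 2292.994ms=6b +2292.994ms=6b
8) 4585.987ms=12b +1146.497ms=3b
9) 5732.484ms=15b +573.248ms=3/2b
10) 6305.732ms=33/2b +573.248ms=3/2b
Σ=18b of 18 (157bpm 6/8) — PASS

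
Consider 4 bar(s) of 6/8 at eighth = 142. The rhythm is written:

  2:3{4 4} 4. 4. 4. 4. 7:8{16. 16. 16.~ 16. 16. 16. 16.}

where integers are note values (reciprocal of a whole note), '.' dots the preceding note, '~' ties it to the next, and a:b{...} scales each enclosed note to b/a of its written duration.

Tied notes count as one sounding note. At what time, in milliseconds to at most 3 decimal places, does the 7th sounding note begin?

1. 0.0ms @ 0 + 1267.606ms (3)
2. 1267.606ms @ 3 + 1267.606ms (3)
3. 2535.211ms @ 6 + 1267.606ms (3)
4. 3802.817ms @ 9 + 1267.606ms (3)
5. 5070.423ms @ 12 + 1267.606ms (3)
6. 6338.028ms @ 15 + 1267.606ms (3)
7. 7605.634ms @ 18 + 362.173ms (6/7)
8. 7967.807ms @ 132/7 + 362.173ms (6/7)
9. 8329.98ms @ 138/7 + 724.346ms (12/7)
10. 9054.326ms @ 150/7 + 362.173ms (6/7)
11. 9416.499ms @ 156/7 + 362.173ms (6/7)
12. 9778.672ms @ 162/7 + 362.173ms (6/7)

note 7 onset = 18b = 7605.634ms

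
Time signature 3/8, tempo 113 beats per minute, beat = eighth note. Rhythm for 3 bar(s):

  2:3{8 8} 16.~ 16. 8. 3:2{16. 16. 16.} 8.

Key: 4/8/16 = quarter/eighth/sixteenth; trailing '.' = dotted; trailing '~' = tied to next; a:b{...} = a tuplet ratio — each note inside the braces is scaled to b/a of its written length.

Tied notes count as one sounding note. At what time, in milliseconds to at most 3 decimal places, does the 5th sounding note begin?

note 5 onset = 6b = 3185.841ms

1. 0.0ms @ 0 + 796.46ms (3/2)
2. 796.46ms @ 3/2 + 796.46ms (3/2)
3. 1592.92ms @ 3 + 796.46ms (3/2)
4. 2389.381ms @ 9/2 + 796.46ms (3/2)
5. 3185.841ms @ 6 + 265.487ms (1/2)
6. 3451.327ms @ 13/2 + 265.487ms (1/2)
7. 3716.814ms @ 7 + 265.487ms (1/2)
8. 3982.301ms @ 15/2 + 796.46ms (3/2)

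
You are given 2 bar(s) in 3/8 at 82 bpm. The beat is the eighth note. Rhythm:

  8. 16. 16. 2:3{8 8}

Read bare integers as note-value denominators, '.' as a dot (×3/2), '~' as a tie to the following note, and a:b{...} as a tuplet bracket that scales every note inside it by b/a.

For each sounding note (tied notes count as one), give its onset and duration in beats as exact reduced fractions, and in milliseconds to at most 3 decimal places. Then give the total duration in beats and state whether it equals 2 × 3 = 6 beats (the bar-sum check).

1) 0.0ms=0b +1097.561ms=3/2b
2) 1097.561ms=3/2b +548.78ms=3/4b
3) 1646.341ms=9/4b +548.78ms=3/4b
4) 2195.122ms=3b +1097.561ms=3/2b
5) 3292.683ms=9/2b +1097.561ms=3/2b
Σ=6b of 6 (82bpm 3/8) — PASS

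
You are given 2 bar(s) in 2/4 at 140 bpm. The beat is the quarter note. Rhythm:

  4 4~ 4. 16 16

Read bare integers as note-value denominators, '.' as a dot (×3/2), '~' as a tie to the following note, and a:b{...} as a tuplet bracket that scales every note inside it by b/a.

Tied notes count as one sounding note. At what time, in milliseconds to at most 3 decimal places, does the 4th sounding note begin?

1. 0.0ms @ 0 + 428.571ms (1)
2. 428.571ms @ 1 + 1071.429ms (5/2)
3. 1500.0ms @ 7/2 + 107.143ms (1/4)
4. 1607.143ms @ 15/4 + 107.143ms (1/4)

note 4 onset = 15/4b = 1607.143ms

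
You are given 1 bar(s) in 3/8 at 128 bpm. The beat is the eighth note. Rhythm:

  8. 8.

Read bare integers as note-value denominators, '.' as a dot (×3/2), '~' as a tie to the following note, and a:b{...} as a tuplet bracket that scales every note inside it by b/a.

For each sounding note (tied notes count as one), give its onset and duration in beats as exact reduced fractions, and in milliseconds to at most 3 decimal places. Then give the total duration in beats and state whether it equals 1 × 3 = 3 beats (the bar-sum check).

1) 0.0ms=0b +703.125ms=3/2b
2) 703.125ms=3/2b +703.125ms=3/2b
Σ=3b of 3 (128bpm 3/8) — PASS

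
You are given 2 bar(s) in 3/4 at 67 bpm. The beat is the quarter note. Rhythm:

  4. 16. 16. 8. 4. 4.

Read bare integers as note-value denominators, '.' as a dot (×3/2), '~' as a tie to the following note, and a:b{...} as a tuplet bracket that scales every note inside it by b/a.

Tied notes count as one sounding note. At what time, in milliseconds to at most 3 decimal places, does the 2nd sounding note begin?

note 2 onset = 3/2b = 1343.284ms

1. 0.0ms @ 0 + 1343.284ms (3/2)
2. 1343.284ms @ 3/2 + 335.821ms (3/8)
3. 1679.104ms @ 15/8 + 335.821ms (3/8)
4. 2014.925ms @ 9/4 + 671.642ms (3/4)
5. 2686.567ms @ 3 + 1343.284ms (3/2)
6. 4029.851ms @ 9/2 + 1343.284ms (3/2)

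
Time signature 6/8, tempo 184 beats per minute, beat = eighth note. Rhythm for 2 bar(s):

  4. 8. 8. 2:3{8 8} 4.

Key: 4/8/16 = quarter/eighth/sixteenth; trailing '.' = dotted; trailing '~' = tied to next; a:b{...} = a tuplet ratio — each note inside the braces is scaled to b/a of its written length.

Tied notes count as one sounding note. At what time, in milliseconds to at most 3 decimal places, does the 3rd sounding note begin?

note 3 onset = 9/2b = 1467.391ms

1. 0.0ms @ 0 + 978.261ms (3)
2. 978.261ms @ 3 + 489.13ms (3/2)
3. 1467.391ms @ 9/2 + 489.13ms (3/2)
4. 1956.522ms @ 6 + 489.13ms (3/2)
5. 2445.652ms @ 15/2 + 489.13ms (3/2)
6. 2934.783ms @ 9 + 978.261ms (3)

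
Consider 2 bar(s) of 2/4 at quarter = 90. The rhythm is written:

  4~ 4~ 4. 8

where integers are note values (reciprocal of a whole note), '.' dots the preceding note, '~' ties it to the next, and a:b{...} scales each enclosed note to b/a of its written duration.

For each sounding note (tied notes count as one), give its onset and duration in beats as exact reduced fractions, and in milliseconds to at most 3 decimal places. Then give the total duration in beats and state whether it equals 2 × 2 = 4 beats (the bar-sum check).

1) 0.0ms=0b +2333.333ms=7/2b
2) 2333.333ms=7/2b +333.333ms=1/2b
Σ=4b of 4 (90bpm 2/4) — PASS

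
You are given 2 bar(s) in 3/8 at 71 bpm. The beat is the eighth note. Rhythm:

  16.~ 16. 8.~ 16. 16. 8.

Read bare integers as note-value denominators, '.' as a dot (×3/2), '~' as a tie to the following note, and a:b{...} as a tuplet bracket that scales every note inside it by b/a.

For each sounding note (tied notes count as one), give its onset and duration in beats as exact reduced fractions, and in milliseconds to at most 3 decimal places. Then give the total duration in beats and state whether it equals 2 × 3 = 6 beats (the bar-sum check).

1) 0.0ms=0b +1267.606ms=3/2b
2) 1267.606ms=3/2b +1901.408ms=9/4b
3) 3169.014ms=15/4b +633.803ms=3/4b
4) 3802.817ms=9/2b +1267.606ms=3/2b
Σ=6b of 6 (71bpm 3/8) — PASS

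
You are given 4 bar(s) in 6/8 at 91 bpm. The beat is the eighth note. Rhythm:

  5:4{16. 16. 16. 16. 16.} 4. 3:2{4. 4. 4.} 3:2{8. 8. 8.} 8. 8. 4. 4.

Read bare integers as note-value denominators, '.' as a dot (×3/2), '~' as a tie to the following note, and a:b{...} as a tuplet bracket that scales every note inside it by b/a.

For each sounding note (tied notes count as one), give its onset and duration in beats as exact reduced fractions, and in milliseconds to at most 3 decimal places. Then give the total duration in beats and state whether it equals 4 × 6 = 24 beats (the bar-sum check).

1) 0.0ms=0b +395.604ms=3/5b
2) 395.604ms=3/5b +395.604ms=3/5b
3) 791.209ms=6/5b +395.604ms=3/5b
4) 1186.813ms=9/5b +395.604ms=3/5b
5) 1582.418ms=12/5b +395.604ms=3/5b
6) 1978.022ms=3b +1978.022ms=3b
7) 3956.044ms=6b +1318.681ms=2b
8) 5274.725ms=8b +1318.681ms=2b
9) 6593.407ms=10b +1318.681ms=2b
10) 7912.088ms=12b +659.341ms=1b
11) 8571.429ms=13b +659.341ms=1b
12) 9230.769ms=14b +659.341ms=1b
13) 9890.11ms=15b +989.011ms=3/2b
14) 10879.121ms=33/2b +989.011ms=3/2b
15) 11868.132ms=18b +1978.022ms=3b
16) 13846.154ms=21b +1978.022ms=3b
Σ=24b of 24 (91bpm 6/8) — PASS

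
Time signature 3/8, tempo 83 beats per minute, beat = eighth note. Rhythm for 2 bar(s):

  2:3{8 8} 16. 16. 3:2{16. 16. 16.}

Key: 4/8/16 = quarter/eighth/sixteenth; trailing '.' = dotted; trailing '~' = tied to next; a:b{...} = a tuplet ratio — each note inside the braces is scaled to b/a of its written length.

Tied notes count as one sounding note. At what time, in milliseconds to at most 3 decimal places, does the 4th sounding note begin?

1. 0.0ms @ 0 + 1084.337ms (3/2)
2. 1084.337ms @ 3/2 + 1084.337ms (3/2)
3. 2168.675ms @ 3 + 542.169ms (3/4)
4. 2710.843ms @ 15/4 + 542.169ms (3/4)
5. 3253.012ms @ 9/2 + 361.446ms (1/2)
6. 3614.458ms @ 5 + 361.446ms (1/2)
7. 3975.904ms @ 11/2 + 361.446ms (1/2)

note 4 onset = 15/4b = 2710.843ms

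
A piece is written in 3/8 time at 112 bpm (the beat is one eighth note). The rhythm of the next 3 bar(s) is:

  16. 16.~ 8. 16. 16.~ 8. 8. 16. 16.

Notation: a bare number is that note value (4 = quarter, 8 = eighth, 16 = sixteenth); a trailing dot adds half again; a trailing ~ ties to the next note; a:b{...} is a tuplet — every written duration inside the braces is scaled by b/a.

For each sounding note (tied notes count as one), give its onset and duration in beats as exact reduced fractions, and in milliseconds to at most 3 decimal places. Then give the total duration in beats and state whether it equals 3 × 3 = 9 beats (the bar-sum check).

1) 0.0ms=0b +401.786ms=3/4b
2) 401.786ms=3/4b +1205.357ms=9/4b
3) 1607.143ms=3b +401.786ms=3/4b
4) 2008.929ms=15/4b +1205.357ms=9/4b
5) 3214.286ms=6b +803.571ms=3/2b
6) 4017.857ms=15/2b +401.786ms=3/4b
7) 4419.643ms=33/4b +401.786ms=3/4b
Σ=9b of 9 (112bpm 3/8) — PASS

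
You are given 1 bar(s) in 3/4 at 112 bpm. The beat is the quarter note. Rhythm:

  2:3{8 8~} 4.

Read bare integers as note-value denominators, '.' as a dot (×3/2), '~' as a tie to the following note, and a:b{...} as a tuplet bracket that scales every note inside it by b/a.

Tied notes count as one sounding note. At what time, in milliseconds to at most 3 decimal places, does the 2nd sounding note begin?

note 2 onset = 3/4b = 401.786ms

1. 0.0ms @ 0 + 401.786ms (3/4)
2. 401.786ms @ 3/4 + 1205.357ms (9/4)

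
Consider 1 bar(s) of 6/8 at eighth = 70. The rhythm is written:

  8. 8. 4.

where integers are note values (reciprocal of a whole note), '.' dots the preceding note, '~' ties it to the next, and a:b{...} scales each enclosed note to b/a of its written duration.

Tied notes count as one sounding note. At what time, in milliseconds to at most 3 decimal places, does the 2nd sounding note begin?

note 2 onset = 3/2b = 1285.714ms

1. 0.0ms @ 0 + 1285.714ms (3/2)
2. 1285.714ms @ 3/2 + 1285.714ms (3/2)
3. 2571.429ms @ 3 + 2571.429ms (3)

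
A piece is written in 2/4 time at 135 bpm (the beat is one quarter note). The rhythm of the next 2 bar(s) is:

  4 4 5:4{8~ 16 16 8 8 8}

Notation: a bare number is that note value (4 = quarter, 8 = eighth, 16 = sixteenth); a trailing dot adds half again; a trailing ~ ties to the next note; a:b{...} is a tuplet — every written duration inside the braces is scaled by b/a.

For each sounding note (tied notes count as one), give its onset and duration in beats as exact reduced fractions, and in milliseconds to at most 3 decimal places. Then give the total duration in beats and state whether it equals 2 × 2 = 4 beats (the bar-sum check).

1) 0.0ms=0b +444.444ms=1b
2) 444.444ms=1b +444.444ms=1b
3) 888.889ms=2b +266.667ms=3/5b
4) 1155.556ms=13/5b +88.889ms=1/5b
5) 1244.444ms=14/5b +177.778ms=2/5b
6) 1422.222ms=16/5b +177.778ms=2/5b
7) 1600.0ms=18/5b +177.778ms=2/5b
Σ=4b of 4 (135bpm 2/4) — PASS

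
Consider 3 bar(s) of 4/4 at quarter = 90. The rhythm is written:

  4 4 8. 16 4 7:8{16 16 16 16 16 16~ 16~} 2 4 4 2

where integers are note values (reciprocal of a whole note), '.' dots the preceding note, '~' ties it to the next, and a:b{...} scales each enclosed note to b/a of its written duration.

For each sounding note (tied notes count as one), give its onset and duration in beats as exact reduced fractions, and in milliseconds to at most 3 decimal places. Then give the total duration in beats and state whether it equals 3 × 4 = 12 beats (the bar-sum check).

1) 0.0ms=0b +666.667ms=1b
2) 666.667ms=1b +666.667ms=1b
3) 1333.333ms=2b +500.0ms=3/4b
4) 1833.333ms=11/4b +166.667ms=1/4b
5) 2000.0ms=3b +666.667ms=1b
6) 2666.667ms=4b +190.476ms=2/7b
7) 2857.143ms=30/7b +190.476ms=2/7b
8) 3047.619ms=32/7b +190.476ms=2/7b
9) 3238.095ms=34/7b +190.476ms=2/7b
10) 3428.571ms=36/7b +190.476ms=2/7b
11) 3619.048ms=38/7b +1714.286ms=18/7b
12) 5333.333ms=8b +666.667ms=1b
13) 6000.0ms=9b +666.667ms=1b
14) 6666.667ms=10b +1333.333ms=2b
Σ=12b of 12 (90bpm 4/4) — PASS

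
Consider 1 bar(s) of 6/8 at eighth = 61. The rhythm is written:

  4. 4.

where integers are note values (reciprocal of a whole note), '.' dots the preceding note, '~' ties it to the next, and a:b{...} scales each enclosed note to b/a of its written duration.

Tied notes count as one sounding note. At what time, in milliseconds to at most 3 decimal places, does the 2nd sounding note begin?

note 2 onset = 3b = 2950.82ms

1. 0.0ms @ 0 + 2950.82ms (3)
2. 2950.82ms @ 3 + 2950.82ms (3)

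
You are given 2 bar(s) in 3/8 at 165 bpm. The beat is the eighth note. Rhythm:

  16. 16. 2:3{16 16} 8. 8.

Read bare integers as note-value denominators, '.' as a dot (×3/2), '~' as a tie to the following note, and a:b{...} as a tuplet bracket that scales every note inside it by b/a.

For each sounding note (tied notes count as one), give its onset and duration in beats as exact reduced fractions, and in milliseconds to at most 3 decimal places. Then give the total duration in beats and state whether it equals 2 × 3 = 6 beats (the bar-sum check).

1) 0.0ms=0b +272.727ms=3/4b
2) 272.727ms=3/4b +272.727ms=3/4b
3) 545.455ms=3/2b +272.727ms=3/4b
4) 818.182ms=9/4b +272.727ms=3/4b
5) 1090.909ms=3b +545.455ms=3/2b
6) 1636.364ms=9/2b +545.455ms=3/2b
Σ=6b of 6 (165bpm 3/8) — PASS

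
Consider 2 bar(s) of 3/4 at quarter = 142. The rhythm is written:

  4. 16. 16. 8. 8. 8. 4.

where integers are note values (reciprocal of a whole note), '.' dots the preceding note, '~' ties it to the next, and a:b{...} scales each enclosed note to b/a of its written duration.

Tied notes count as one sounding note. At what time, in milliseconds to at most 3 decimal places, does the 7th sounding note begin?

1. 0.0ms @ 0 + 633.803ms (3/2)
2. 633.803ms @ 3/2 + 158.451ms (3/8)
3. 792.254ms @ 15/8 + 158.451ms (3/8)
4. 950.704ms @ 9/4 + 316.901ms (3/4)
5. 1267.606ms @ 3 + 316.901ms (3/4)
6. 1584.507ms @ 15/4 + 316.901ms (3/4)
7. 1901.408ms @ 9/2 + 633.803ms (3/2)

note 7 onset = 9/2b = 1901.408ms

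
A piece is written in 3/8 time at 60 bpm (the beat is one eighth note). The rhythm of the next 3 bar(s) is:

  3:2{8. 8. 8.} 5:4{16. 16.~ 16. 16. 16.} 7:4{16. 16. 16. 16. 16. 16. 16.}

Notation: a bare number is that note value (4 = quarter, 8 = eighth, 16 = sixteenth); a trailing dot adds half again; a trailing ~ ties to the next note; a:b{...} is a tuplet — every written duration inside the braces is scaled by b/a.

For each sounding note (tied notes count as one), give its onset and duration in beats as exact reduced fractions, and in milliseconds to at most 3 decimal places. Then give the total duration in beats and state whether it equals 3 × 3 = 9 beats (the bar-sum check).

1) 0.0ms=0b +1000.0ms=1b
2) 1000.0ms=1b +1000.0ms=1b
3) 2000.0ms=2b +1000.0ms=1b
4) 3000.0ms=3b +600.0ms=3/5b
5) 3600.0ms=18/5b +1200.0ms=6/5b
6) 4800.0ms=24/5b +600.0ms=3/5b
7) 5400.0ms=27/5b +600.0ms=3/5b
8) 6000.0ms=6b +428.571ms=3/7b
9) 6428.571ms=45/7b +428.571ms=3/7b
10) 6857.143ms=48/7b +428.571ms=3/7b
11) 7285.714ms=51/7b +428.571ms=3/7b
12) 7714.286ms=54/7b +428.571ms=3/7b
13) 8142.857ms=57/7b +428.571ms=3/7b
14) 8571.429ms=60/7b +428.571ms=3/7b
Σ=9b of 9 (60bpm 3/8) — PASS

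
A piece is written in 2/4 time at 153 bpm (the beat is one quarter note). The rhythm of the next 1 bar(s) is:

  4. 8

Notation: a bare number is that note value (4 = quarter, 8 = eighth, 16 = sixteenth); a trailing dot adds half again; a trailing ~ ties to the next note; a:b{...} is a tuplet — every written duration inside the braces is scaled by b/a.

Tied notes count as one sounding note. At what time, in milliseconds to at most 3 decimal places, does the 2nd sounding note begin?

note 2 onset = 3/2b = 588.235ms

1. 0.0ms @ 0 + 588.235ms (3/2)
2. 588.235ms @ 3/2 + 196.078ms (1/2)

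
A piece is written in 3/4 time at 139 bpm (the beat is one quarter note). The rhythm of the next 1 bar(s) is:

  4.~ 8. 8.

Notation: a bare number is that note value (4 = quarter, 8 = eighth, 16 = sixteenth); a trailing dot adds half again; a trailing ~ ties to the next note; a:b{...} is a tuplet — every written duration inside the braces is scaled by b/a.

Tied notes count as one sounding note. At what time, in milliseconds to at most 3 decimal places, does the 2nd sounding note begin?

1. 0.0ms @ 0 + 971.223ms (9/4)
2. 971.223ms @ 9/4 + 323.741ms (3/4)

note 2 onset = 9/4b = 971.223ms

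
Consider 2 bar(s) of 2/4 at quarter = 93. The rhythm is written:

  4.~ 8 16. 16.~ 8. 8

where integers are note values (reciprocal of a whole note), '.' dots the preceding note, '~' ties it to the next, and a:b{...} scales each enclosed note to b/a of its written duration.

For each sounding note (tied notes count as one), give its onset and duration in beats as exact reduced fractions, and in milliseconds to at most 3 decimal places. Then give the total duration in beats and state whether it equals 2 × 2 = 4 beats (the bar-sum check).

1) 0.0ms=0b +1290.323ms=2b
2) 1290.323ms=2b +241.935ms=3/8b
3) 1532.258ms=19/8b +725.806ms=9/8b
4) 2258.065ms=7/2b +322.581ms=1/2b
Σ=4b of 4 (93bpm 2/4) — PASS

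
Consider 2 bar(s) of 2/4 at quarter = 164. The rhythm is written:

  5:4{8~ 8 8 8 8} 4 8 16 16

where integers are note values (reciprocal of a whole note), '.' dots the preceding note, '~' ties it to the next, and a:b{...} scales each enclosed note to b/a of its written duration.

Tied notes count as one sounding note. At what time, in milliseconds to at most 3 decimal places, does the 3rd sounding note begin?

1. 0.0ms @ 0 + 292.683ms (4/5)
2. 292.683ms @ 4/5 + 146.341ms (2/5)
3. 439.024ms @ 6/5 + 146.341ms (2/5)
4. 585.366ms @ 8/5 + 146.341ms (2/5)
5. 731.707ms @ 2 + 365.854ms (1)
6. 1097.561ms @ 3 + 182.927ms (1/2)
7. 1280.488ms @ 7/2 + 91.463ms (1/4)
8. 1371.951ms @ 15/4 + 91.463ms (1/4)

note 3 onset = 6/5b = 439.024ms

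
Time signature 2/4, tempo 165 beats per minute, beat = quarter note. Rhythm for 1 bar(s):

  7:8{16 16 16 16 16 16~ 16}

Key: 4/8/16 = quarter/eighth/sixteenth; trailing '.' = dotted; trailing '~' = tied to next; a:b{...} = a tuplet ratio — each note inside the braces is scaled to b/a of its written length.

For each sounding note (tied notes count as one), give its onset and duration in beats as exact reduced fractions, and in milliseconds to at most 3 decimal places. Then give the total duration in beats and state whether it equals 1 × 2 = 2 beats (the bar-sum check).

1) 0.0ms=0b +103.896ms=2/7b
2) 103.896ms=2/7b +103.896ms=2/7b
3) 207.792ms=4/7b +103.896ms=2/7b
4) 311.688ms=6/7b +103.896ms=2/7b
5) 415.584ms=8/7b +103.896ms=2/7b
6) 519.481ms=10/7b +207.792ms=4/7b
Σ=2b of 2 (165bpm 2/4) — PASS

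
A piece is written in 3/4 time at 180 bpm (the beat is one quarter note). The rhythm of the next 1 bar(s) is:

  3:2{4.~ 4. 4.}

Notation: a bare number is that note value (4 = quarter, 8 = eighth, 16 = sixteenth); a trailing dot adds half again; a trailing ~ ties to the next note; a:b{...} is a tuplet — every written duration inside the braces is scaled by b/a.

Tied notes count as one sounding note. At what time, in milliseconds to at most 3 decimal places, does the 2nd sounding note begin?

note 2 onset = 2b = 666.667ms

1. 0.0ms @ 0 + 666.667ms (2)
2. 666.667ms @ 2 + 333.333ms (1)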